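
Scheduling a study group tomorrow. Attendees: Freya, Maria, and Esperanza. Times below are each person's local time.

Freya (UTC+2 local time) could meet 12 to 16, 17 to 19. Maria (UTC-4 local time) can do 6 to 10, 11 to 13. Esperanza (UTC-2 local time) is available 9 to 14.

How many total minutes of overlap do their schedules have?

240

Freya in UTC: 10:00-14:00, 15:00-17:00 (subtract 2h to convert from UTC+2).
Maria in UTC: 10:00-14:00, 15:00-17:00 (add 4h to convert from UTC-4).
Esperanza in UTC: 11:00-16:00 (add 2h to convert from UTC-2).
Freya ∩ Maria: 10:00-14:00, 15:00-17:00.
Freya ∩ Maria ∩ Esperanza: 11:00-14:00, 15:00-16:00.
Those are the intersection windows.
Summing the common windows: 180 + 60 = 240 minutes.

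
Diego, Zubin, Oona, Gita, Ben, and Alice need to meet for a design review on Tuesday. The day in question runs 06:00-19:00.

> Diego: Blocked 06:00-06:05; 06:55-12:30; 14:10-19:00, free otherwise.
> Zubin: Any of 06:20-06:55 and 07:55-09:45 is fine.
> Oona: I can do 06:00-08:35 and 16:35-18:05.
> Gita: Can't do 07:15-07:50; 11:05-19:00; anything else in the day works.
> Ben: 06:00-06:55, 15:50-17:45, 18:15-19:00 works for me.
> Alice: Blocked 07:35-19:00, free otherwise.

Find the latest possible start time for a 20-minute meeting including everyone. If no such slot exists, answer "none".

06:35

Diego free: 06:05-06:55, 12:30-14:10 (invert busy blocks within the working day).
Zubin free: 06:20-06:55, 07:55-09:45.
Oona free: 06:00-08:35, 16:35-18:05.
Gita free: 06:00-07:15, 07:50-11:05 (invert busy blocks within the working day).
Ben free: 06:00-06:55, 15:50-17:45, 18:15-19:00.
Alice free: 06:00-07:35 (invert busy blocks within the working day).
Diego ∩ Zubin: 06:20-06:55.
Diego ∩ Zubin ∩ Oona: 06:20-06:55.
Diego ∩ Zubin ∩ Oona ∩ Gita: 06:20-06:55.
Diego ∩ Zubin ∩ Oona ∩ Gita ∩ Ben: 06:20-06:55.
Diego ∩ Zubin ∩ Oona ∩ Gita ∩ Ben ∩ Alice: 06:20-06:55.
The last common window of at least 20 minutes is 06:20-06:55; a 20-minute meeting can start as late as 06:35 and still end by 06:55.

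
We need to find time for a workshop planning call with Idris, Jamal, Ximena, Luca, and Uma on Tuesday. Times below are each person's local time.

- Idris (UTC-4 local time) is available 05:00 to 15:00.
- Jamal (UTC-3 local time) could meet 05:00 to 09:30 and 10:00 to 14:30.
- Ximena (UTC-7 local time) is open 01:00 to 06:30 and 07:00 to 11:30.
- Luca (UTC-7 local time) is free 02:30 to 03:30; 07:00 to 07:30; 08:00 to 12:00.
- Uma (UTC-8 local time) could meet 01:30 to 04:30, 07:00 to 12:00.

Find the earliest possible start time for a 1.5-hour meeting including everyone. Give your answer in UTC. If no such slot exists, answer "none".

15:00

Idris in UTC: 09:00-19:00 (add 4h to convert from UTC-4).
Jamal in UTC: 08:00-12:30, 13:00-17:30 (add 3h to convert from UTC-3).
Ximena in UTC: 08:00-13:30, 14:00-18:30 (add 7h to convert from UTC-7).
Luca in UTC: 09:30-10:30, 14:00-14:30, 15:00-19:00 (add 7h to convert from UTC-7).
Uma in UTC: 09:30-12:30, 15:00-20:00 (add 8h to convert from UTC-8).
Idris ∩ Jamal: 09:00-12:30, 13:00-17:30.
Idris ∩ Jamal ∩ Ximena: 09:00-12:30, 13:00-13:30, 14:00-17:30.
Idris ∩ Jamal ∩ Ximena ∩ Luca: 09:30-10:30, 14:00-14:30, 15:00-17:30.
Idris ∩ Jamal ∩ Ximena ∩ Luca ∩ Uma: 09:30-10:30, 15:00-17:30.
Those are the intersection windows.
The first common window of at least 90 minutes is 15:00-17:30, so the earliest start is 15:00.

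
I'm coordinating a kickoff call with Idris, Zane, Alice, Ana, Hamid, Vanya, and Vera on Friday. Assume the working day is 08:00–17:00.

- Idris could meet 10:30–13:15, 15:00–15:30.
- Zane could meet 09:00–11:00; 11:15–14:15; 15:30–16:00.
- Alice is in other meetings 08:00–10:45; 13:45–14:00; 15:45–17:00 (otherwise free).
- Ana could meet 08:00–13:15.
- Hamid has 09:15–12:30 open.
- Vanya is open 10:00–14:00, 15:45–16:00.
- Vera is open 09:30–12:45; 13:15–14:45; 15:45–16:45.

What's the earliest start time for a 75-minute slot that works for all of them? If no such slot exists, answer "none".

11:15

Idris free: 10:30-13:15, 15:00-15:30.
Zane free: 09:00-11:00, 11:15-14:15, 15:30-16:00.
Alice free: 10:45-13:45, 14:00-15:45 (invert busy blocks within the working day).
Ana free: 08:00-13:15.
Hamid free: 09:15-12:30.
Vanya free: 10:00-14:00, 15:45-16:00.
Vera free: 09:30-12:45, 13:15-14:45, 15:45-16:45.
Idris ∩ Zane: 10:30-11:00, 11:15-13:15.
Idris ∩ Zane ∩ Alice: 10:45-11:00, 11:15-13:15.
Idris ∩ Zane ∩ Alice ∩ Ana: 10:45-11:00, 11:15-13:15.
Idris ∩ Zane ∩ Alice ∩ Ana ∩ Hamid: 10:45-11:00, 11:15-12:30.
Idris ∩ Zane ∩ Alice ∩ Ana ∩ Hamid ∩ Vanya: 10:45-11:00, 11:15-12:30.
Idris ∩ Zane ∩ Alice ∩ Ana ∩ Hamid ∩ Vanya ∩ Vera: 10:45-11:00, 11:15-12:30.
Those are the intersection windows.
The first common window of at least 75 minutes is 11:15-12:30, so the earliest start is 11:15.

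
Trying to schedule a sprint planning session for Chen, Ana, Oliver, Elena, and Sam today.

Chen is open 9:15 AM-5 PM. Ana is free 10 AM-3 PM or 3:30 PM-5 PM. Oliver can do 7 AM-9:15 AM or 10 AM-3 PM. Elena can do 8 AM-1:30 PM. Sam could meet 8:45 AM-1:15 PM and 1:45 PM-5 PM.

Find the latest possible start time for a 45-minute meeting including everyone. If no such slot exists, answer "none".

Chen ∩ Ana: 10:00-15:00, 15:30-17:00.
Chen ∩ Ana ∩ Oliver: 10:00-15:00.
Chen ∩ Ana ∩ Oliver ∩ Elena: 10:00-13:30.
Chen ∩ Ana ∩ Oliver ∩ Elena ∩ Sam: 10:00-13:15.
The last common window of at least 45 minutes is 10:00-13:15; a 45-minute meeting can start as late as 12:30 and still end by 13:15.

12:30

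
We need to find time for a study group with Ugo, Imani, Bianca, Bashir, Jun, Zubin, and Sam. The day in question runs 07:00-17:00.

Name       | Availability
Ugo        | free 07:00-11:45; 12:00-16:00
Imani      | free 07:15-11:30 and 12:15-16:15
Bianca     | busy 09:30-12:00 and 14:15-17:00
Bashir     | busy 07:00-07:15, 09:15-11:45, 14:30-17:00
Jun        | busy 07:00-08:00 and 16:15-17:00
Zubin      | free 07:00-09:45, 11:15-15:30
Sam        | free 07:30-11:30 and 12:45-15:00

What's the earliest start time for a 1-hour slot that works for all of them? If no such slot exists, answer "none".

08:00

Ugo free: 07:00-11:45, 12:00-16:00.
Imani free: 07:15-11:30, 12:15-16:15.
Bianca free: 07:00-09:30, 12:00-14:15 (invert busy blocks within the working day).
Bashir free: 07:15-09:15, 11:45-14:30 (invert busy blocks within the working day).
Jun free: 08:00-16:15 (invert busy blocks within the working day).
Zubin free: 07:00-09:45, 11:15-15:30.
Sam free: 07:30-11:30, 12:45-15:00.
Ugo ∩ Imani: 07:15-11:30, 12:15-16:00.
Ugo ∩ Imani ∩ Bianca: 07:15-09:30, 12:15-14:15.
Ugo ∩ Imani ∩ Bianca ∩ Bashir: 07:15-09:15, 12:15-14:15.
Ugo ∩ Imani ∩ Bianca ∩ Bashir ∩ Jun: 08:00-09:15, 12:15-14:15.
Ugo ∩ Imani ∩ Bianca ∩ Bashir ∩ Jun ∩ Zubin: 08:00-09:15, 12:15-14:15.
Ugo ∩ Imani ∩ Bianca ∩ Bashir ∩ Jun ∩ Zubin ∩ Sam: 08:00-09:15, 12:45-14:15.
Those are the intersection windows.
The first common window of at least 60 minutes is 08:00-09:15, so the earliest start is 08:00.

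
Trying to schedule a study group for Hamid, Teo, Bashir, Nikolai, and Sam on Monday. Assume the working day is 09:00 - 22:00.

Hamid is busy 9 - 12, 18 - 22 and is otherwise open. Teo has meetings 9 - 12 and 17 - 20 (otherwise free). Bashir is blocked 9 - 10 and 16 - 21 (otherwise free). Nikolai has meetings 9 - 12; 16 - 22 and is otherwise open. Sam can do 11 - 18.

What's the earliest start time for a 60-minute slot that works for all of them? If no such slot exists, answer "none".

12:00

Hamid free: 12:00-18:00 (invert busy blocks within the working day).
Teo free: 12:00-17:00, 20:00-22:00 (invert busy blocks within the working day).
Bashir free: 10:00-16:00, 21:00-22:00 (invert busy blocks within the working day).
Nikolai free: 12:00-16:00 (invert busy blocks within the working day).
Sam free: 11:00-18:00.
Hamid ∩ Teo: 12:00-17:00.
Hamid ∩ Teo ∩ Bashir: 12:00-16:00.
Hamid ∩ Teo ∩ Bashir ∩ Nikolai: 12:00-16:00.
Hamid ∩ Teo ∩ Bashir ∩ Nikolai ∩ Sam: 12:00-16:00.
Those are the intersection windows.
The first common window of at least 60 minutes is 12:00-16:00, so the earliest start is 12:00.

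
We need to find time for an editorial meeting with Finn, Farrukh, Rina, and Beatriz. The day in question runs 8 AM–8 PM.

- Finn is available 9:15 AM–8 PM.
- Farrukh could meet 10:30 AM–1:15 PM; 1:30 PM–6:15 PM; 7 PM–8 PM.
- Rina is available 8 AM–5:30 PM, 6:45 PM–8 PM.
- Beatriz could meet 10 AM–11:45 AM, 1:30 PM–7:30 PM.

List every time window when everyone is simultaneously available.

10:30-11:45, 13:30-17:30, 19:00-19:30

Finn ∩ Farrukh: 10:30-13:15, 13:30-18:15, 19:00-20:00.
Finn ∩ Farrukh ∩ Rina: 10:30-13:15, 13:30-17:30, 19:00-20:00.
Finn ∩ Farrukh ∩ Rina ∩ Beatriz: 10:30-11:45, 13:30-17:30, 19:00-19:30.
So the common availability across everyone is 10:30-11:45, 13:30-17:30, 19:00-19:30.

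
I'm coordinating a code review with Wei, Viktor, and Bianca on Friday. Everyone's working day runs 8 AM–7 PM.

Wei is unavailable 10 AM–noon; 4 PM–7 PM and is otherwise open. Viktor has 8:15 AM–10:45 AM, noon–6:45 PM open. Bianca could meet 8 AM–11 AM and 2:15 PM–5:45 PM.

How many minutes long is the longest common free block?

Wei free: 08:00-10:00, 12:00-16:00 (invert busy blocks within the working day).
Viktor free: 08:15-10:45, 12:00-18:45.
Bianca free: 08:00-11:00, 14:15-17:45.
Wei ∩ Viktor: 08:15-10:00, 12:00-16:00.
Wei ∩ Viktor ∩ Bianca: 08:15-10:00, 14:15-16:00.
The longest is 08:15-10:00 at 105 minutes.

105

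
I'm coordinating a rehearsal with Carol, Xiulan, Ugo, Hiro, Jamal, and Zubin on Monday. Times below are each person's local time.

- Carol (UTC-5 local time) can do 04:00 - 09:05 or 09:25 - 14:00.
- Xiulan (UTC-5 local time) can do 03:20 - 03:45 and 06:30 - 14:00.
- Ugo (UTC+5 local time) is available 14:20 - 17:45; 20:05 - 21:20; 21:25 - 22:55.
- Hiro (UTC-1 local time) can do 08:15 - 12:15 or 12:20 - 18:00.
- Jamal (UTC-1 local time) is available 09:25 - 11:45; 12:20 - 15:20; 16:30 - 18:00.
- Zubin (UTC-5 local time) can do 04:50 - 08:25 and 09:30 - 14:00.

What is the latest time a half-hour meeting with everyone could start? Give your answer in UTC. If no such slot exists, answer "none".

15:50

Carol in UTC: 09:00-14:05, 14:25-19:00 (add 5h to convert from UTC-5).
Xiulan in UTC: 08:20-08:45, 11:30-19:00 (add 5h to convert from UTC-5).
Ugo in UTC: 09:20-12:45, 15:05-16:20, 16:25-17:55 (subtract 5h to convert from UTC+5).
Hiro in UTC: 09:15-13:15, 13:20-19:00 (add 1h to convert from UTC-1).
Jamal in UTC: 10:25-12:45, 13:20-16:20, 17:30-19:00 (add 1h to convert from UTC-1).
Zubin in UTC: 09:50-13:25, 14:30-19:00 (add 5h to convert from UTC-5).
Carol ∩ Xiulan: 11:30-14:05, 14:25-19:00.
Carol ∩ Xiulan ∩ Ugo: 11:30-12:45, 15:05-16:20, 16:25-17:55.
Carol ∩ Xiulan ∩ Ugo ∩ Hiro: 11:30-12:45, 15:05-16:20, 16:25-17:55.
Carol ∩ Xiulan ∩ Ugo ∩ Hiro ∩ Jamal: 11:30-12:45, 15:05-16:20, 17:30-17:55.
Carol ∩ Xiulan ∩ Ugo ∩ Hiro ∩ Jamal ∩ Zubin: 11:30-12:45, 15:05-16:20, 17:30-17:55.
The last common window of at least 30 minutes is 15:05-16:20; a 30-minute meeting can start as late as 15:50 and still end by 16:20.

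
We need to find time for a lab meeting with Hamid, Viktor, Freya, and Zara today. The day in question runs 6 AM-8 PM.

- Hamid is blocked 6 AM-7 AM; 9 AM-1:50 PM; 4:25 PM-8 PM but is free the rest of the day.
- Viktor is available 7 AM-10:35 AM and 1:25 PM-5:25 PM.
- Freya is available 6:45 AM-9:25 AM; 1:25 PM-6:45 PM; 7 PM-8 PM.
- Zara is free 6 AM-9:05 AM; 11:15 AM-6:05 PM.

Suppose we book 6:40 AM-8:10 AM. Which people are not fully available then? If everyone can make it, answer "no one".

Hamid free: 07:00-09:00, 13:50-16:25 (invert busy blocks within the working day).
Viktor free: 07:00-10:35, 13:25-17:25.
Freya free: 06:45-09:25, 13:25-18:45, 19:00-20:00.
Zara free: 06:00-09:05, 11:15-18:05.
Hamid: not fully free for 06:40-08:10. Viktor: not fully free for 06:40-08:10. Freya: not fully free for 06:40-08:10. Zara: free for 06:40-08:10.

Freya, Hamid, Viktor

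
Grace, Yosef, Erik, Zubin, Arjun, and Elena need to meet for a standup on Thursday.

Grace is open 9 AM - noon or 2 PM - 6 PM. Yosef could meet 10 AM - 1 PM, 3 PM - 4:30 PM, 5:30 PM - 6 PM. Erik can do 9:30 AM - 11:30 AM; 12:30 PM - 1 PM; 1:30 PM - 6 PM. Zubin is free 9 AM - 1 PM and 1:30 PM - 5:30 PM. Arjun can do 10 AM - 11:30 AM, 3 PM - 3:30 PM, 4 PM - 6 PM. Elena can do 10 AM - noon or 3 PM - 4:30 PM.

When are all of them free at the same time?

Grace ∩ Yosef: 10:00-12:00, 15:00-16:30, 17:30-18:00.
Grace ∩ Yosef ∩ Erik: 10:00-11:30, 15:00-16:30, 17:30-18:00.
Grace ∩ Yosef ∩ Erik ∩ Zubin: 10:00-11:30, 15:00-16:30.
Grace ∩ Yosef ∩ Erik ∩ Zubin ∩ Arjun: 10:00-11:30, 15:00-15:30, 16:00-16:30.
Grace ∩ Yosef ∩ Erik ∩ Zubin ∩ Arjun ∩ Elena: 10:00-11:30, 15:00-15:30, 16:00-16:30.
Those are the intersection windows.

10:00-11:30, 15:00-15:30, 16:00-16:30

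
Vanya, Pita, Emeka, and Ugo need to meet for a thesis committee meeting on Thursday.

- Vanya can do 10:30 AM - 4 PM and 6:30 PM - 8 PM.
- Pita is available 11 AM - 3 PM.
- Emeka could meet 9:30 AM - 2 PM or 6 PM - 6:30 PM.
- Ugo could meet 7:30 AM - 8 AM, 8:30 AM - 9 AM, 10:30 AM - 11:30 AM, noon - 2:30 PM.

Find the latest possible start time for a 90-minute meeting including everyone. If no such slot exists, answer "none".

Vanya ∩ Pita: 11:00-15:00.
Vanya ∩ Pita ∩ Emeka: 11:00-14:00.
Vanya ∩ Pita ∩ Emeka ∩ Ugo: 11:00-11:30, 12:00-14:00.
Those are the intersection windows.
The last common window of at least 90 minutes is 12:00-14:00; a 90-minute meeting can start as late as 12:30 and still end by 14:00.

12:30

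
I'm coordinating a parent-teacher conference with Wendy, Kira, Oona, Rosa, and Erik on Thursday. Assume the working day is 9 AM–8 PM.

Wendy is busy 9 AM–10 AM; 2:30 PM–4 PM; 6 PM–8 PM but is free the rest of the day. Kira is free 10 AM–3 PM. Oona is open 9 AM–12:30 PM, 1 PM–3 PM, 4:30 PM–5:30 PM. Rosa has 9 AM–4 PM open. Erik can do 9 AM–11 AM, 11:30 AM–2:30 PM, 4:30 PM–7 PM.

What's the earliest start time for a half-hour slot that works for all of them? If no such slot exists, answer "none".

10:00

Wendy free: 10:00-14:30, 16:00-18:00 (invert busy blocks within the working day).
Kira free: 10:00-15:00.
Oona free: 09:00-12:30, 13:00-15:00, 16:30-17:30.
Rosa free: 09:00-16:00.
Erik free: 09:00-11:00, 11:30-14:30, 16:30-19:00.
Wendy ∩ Kira: 10:00-14:30.
Wendy ∩ Kira ∩ Oona: 10:00-12:30, 13:00-14:30.
Wendy ∩ Kira ∩ Oona ∩ Rosa: 10:00-12:30, 13:00-14:30.
Wendy ∩ Kira ∩ Oona ∩ Rosa ∩ Erik: 10:00-11:00, 11:30-12:30, 13:00-14:30.
The first common window of at least 30 minutes is 10:00-11:00, so the earliest start is 10:00.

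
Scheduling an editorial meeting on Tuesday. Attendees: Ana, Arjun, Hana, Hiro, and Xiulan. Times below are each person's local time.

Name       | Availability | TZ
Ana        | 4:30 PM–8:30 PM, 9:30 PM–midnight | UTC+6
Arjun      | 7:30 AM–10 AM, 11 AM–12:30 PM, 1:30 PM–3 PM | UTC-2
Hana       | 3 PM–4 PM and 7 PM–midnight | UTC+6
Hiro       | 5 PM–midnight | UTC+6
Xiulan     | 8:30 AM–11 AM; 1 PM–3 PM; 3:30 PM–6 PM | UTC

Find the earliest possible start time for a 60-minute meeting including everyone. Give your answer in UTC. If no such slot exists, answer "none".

Ana in UTC: 10:30-14:30, 15:30-18:00 (subtract 6h to convert from UTC+6).
Arjun in UTC: 09:30-12:00, 13:00-14:30, 15:30-17:00 (add 2h to convert from UTC-2).
Hana in UTC: 09:00-10:00, 13:00-18:00 (subtract 6h to convert from UTC+6).
Hiro in UTC: 11:00-18:00 (subtract 6h to convert from UTC+6).
Xiulan in UTC: 08:30-11:00, 13:00-15:00, 15:30-18:00.
Ana ∩ Arjun: 10:30-12:00, 13:00-14:30, 15:30-17:00.
Ana ∩ Arjun ∩ Hana: 13:00-14:30, 15:30-17:00.
Ana ∩ Arjun ∩ Hana ∩ Hiro: 13:00-14:30, 15:30-17:00.
Ana ∩ Arjun ∩ Hana ∩ Hiro ∩ Xiulan: 13:00-14:30, 15:30-17:00.
So the common availability across everyone is 13:00-14:30, 15:30-17:00.
The first common window of at least 60 minutes is 13:00-14:30, so the earliest start is 13:00.

13:00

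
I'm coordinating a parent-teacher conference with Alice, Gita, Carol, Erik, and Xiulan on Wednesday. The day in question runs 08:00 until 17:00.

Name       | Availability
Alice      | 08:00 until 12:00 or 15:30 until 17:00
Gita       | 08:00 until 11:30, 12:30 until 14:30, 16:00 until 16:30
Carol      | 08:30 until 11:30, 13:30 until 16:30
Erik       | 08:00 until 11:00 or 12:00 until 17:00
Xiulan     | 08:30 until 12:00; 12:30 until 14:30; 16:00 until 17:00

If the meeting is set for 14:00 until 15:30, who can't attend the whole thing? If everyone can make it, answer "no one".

Alice, Gita, Xiulan

Alice: not fully free for 14:00-15:30. Gita: not fully free for 14:00-15:30. Carol: free for 14:00-15:30. Erik: free for 14:00-15:30. Xiulan: not fully free for 14:00-15:30.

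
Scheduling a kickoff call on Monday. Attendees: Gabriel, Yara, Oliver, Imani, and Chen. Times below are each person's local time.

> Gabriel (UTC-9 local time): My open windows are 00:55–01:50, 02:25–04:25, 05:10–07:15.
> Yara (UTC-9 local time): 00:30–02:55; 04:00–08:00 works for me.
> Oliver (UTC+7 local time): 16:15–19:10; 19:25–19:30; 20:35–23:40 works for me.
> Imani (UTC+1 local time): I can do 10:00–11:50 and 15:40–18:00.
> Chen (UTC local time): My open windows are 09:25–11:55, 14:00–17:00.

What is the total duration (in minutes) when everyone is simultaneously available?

150

Gabriel in UTC: 09:55-10:50, 11:25-13:25, 14:10-16:15 (add 9h to convert from UTC-9).
Yara in UTC: 09:30-11:55, 13:00-17:00 (add 9h to convert from UTC-9).
Oliver in UTC: 09:15-12:10, 12:25-12:30, 13:35-16:40 (subtract 7h to convert from UTC+7).
Imani in UTC: 09:00-10:50, 14:40-17:00 (subtract 1h to convert from UTC+1).
Chen in UTC: 09:25-11:55, 14:00-17:00.
Gabriel ∩ Yara: 09:55-10:50, 11:25-11:55, 13:00-13:25, 14:10-16:15.
Gabriel ∩ Yara ∩ Oliver: 09:55-10:50, 11:25-11:55, 14:10-16:15.
Gabriel ∩ Yara ∩ Oliver ∩ Imani: 09:55-10:50, 14:40-16:15.
Gabriel ∩ Yara ∩ Oliver ∩ Imani ∩ Chen: 09:55-10:50, 14:40-16:15.
Those are the intersection windows.
Summing the common windows: 55 + 95 = 150 minutes.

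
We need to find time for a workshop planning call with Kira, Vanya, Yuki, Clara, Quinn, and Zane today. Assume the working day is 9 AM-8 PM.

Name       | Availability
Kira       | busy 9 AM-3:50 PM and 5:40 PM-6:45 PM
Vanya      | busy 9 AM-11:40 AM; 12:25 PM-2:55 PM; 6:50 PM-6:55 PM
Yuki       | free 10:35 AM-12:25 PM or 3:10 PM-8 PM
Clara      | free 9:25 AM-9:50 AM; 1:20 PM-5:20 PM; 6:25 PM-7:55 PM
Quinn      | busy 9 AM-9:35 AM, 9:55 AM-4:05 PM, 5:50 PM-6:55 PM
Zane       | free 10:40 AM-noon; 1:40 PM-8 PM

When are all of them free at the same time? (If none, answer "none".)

16:05-17:20, 18:55-19:55

Kira free: 15:50-17:40, 18:45-20:00 (invert busy blocks within the working day).
Vanya free: 11:40-12:25, 14:55-18:50, 18:55-20:00 (invert busy blocks within the working day).
Yuki free: 10:35-12:25, 15:10-20:00.
Clara free: 09:25-09:50, 13:20-17:20, 18:25-19:55.
Quinn free: 09:35-09:55, 16:05-17:50, 18:55-20:00 (invert busy blocks within the working day).
Zane free: 10:40-12:00, 13:40-20:00.
Kira ∩ Vanya: 15:50-17:40, 18:45-18:50, 18:55-20:00.
Kira ∩ Vanya ∩ Yuki: 15:50-17:40, 18:45-18:50, 18:55-20:00.
Kira ∩ Vanya ∩ Yuki ∩ Clara: 15:50-17:20, 18:45-18:50, 18:55-19:55.
Kira ∩ Vanya ∩ Yuki ∩ Clara ∩ Quinn: 16:05-17:20, 18:55-19:55.
Kira ∩ Vanya ∩ Yuki ∩ Clara ∩ Quinn ∩ Zane: 16:05-17:20, 18:55-19:55.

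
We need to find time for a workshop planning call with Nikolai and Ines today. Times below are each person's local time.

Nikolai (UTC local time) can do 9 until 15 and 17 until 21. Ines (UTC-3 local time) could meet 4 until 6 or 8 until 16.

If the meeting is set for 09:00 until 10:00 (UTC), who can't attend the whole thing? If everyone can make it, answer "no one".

Ines

Nikolai in UTC: 09:00-15:00, 17:00-21:00.
Ines in UTC: 07:00-09:00, 11:00-19:00 (add 3h to convert from UTC-3).
Nikolai: free for 09:00-10:00. Ines: not fully free for 09:00-10:00.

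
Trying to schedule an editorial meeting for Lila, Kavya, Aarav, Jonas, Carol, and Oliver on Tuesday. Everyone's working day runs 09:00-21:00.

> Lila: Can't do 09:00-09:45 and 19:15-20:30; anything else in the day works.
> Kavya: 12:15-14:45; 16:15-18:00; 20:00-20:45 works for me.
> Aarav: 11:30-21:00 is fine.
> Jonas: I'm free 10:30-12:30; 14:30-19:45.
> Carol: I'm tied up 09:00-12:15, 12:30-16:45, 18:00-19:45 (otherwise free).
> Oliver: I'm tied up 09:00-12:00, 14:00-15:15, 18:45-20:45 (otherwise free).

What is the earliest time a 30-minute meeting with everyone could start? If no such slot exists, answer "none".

Lila free: 09:45-19:15, 20:30-21:00 (invert busy blocks within the working day).
Kavya free: 12:15-14:45, 16:15-18:00, 20:00-20:45.
Aarav free: 11:30-21:00.
Jonas free: 10:30-12:30, 14:30-19:45.
Carol free: 12:15-12:30, 16:45-18:00, 19:45-21:00 (invert busy blocks within the working day).
Oliver free: 12:00-14:00, 15:15-18:45, 20:45-21:00 (invert busy blocks within the working day).
Lila ∩ Kavya: 12:15-14:45, 16:15-18:00, 20:30-20:45.
Lila ∩ Kavya ∩ Aarav: 12:15-14:45, 16:15-18:00, 20:30-20:45.
Lila ∩ Kavya ∩ Aarav ∩ Jonas: 12:15-12:30, 14:30-14:45, 16:15-18:00.
Lila ∩ Kavya ∩ Aarav ∩ Jonas ∩ Carol: 12:15-12:30, 16:45-18:00.
Lila ∩ Kavya ∩ Aarav ∩ Jonas ∩ Carol ∩ Oliver: 12:15-12:30, 16:45-18:00.
Those are the intersection windows.
The first common window of at least 30 minutes is 16:45-18:00, so the earliest start is 16:45.

16:45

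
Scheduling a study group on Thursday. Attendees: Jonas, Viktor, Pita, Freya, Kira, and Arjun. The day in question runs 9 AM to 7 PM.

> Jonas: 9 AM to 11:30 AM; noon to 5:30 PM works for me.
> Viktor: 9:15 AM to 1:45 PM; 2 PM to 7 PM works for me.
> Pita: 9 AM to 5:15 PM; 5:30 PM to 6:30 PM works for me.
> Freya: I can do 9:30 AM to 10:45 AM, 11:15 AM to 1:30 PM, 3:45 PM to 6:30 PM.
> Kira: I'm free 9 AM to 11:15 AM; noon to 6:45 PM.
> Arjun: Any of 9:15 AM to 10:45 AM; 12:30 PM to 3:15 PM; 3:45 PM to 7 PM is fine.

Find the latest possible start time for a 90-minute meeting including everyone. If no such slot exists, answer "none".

15:45

Jonas ∩ Viktor: 09:15-11:30, 12:00-13:45, 14:00-17:30.
Jonas ∩ Viktor ∩ Pita: 09:15-11:30, 12:00-13:45, 14:00-17:15.
Jonas ∩ Viktor ∩ Pita ∩ Freya: 09:30-10:45, 11:15-11:30, 12:00-13:30, 15:45-17:15.
Jonas ∩ Viktor ∩ Pita ∩ Freya ∩ Kira: 09:30-10:45, 12:00-13:30, 15:45-17:15.
Jonas ∩ Viktor ∩ Pita ∩ Freya ∩ Kira ∩ Arjun: 09:30-10:45, 12:30-13:30, 15:45-17:15.
The last common window of at least 90 minutes is 15:45-17:15; a 90-minute meeting can start as late as 15:45 and still end by 17:15.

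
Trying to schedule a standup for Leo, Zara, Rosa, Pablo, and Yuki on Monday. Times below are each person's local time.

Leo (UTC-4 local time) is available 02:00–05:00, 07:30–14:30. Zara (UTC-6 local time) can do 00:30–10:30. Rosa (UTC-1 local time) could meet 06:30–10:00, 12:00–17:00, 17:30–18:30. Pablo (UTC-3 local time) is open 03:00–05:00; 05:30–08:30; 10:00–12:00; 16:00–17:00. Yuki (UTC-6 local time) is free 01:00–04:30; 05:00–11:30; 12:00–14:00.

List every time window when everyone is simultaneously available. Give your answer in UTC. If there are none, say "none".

Leo in UTC: 06:00-09:00, 11:30-18:30 (add 4h to convert from UTC-4).
Zara in UTC: 06:30-16:30 (add 6h to convert from UTC-6).
Rosa in UTC: 07:30-11:00, 13:00-18:00, 18:30-19:30 (add 1h to convert from UTC-1).
Pablo in UTC: 06:00-08:00, 08:30-11:30, 13:00-15:00, 19:00-20:00 (add 3h to convert from UTC-3).
Yuki in UTC: 07:00-10:30, 11:00-17:30, 18:00-20:00 (add 6h to convert from UTC-6).
Leo ∩ Zara: 06:30-09:00, 11:30-16:30.
Leo ∩ Zara ∩ Rosa: 07:30-09:00, 13:00-16:30.
Leo ∩ Zara ∩ Rosa ∩ Pablo: 07:30-08:00, 08:30-09:00, 13:00-15:00.
Leo ∩ Zara ∩ Rosa ∩ Pablo ∩ Yuki: 07:30-08:00, 08:30-09:00, 13:00-15:00.

07:30-08:00, 08:30-09:00, 13:00-15:00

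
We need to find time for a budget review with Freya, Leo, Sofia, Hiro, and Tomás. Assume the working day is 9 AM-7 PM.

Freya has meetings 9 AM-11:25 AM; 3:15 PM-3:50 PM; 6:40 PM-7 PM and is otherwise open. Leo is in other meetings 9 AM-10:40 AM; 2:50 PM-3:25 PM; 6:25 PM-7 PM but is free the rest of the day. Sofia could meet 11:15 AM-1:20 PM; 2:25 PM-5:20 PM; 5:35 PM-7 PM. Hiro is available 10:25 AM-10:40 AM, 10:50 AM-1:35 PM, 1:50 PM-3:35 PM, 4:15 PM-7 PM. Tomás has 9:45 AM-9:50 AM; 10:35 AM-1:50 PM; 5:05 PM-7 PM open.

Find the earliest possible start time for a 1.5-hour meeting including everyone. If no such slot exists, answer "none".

Freya free: 11:25-15:15, 15:50-18:40 (invert busy blocks within the working day).
Leo free: 10:40-14:50, 15:25-18:25 (invert busy blocks within the working day).
Sofia free: 11:15-13:20, 14:25-17:20, 17:35-19:00.
Hiro free: 10:25-10:40, 10:50-13:35, 13:50-15:35, 16:15-19:00.
Tomás free: 09:45-09:50, 10:35-13:50, 17:05-19:00.
Freya ∩ Leo: 11:25-14:50, 15:50-18:25.
Freya ∩ Leo ∩ Sofia: 11:25-13:20, 14:25-14:50, 15:50-17:20, 17:35-18:25.
Freya ∩ Leo ∩ Sofia ∩ Hiro: 11:25-13:20, 14:25-14:50, 16:15-17:20, 17:35-18:25.
Freya ∩ Leo ∩ Sofia ∩ Hiro ∩ Tomás: 11:25-13:20, 17:05-17:20, 17:35-18:25.
The first common window of at least 90 minutes is 11:25-13:20, so the earliest start is 11:25.

11:25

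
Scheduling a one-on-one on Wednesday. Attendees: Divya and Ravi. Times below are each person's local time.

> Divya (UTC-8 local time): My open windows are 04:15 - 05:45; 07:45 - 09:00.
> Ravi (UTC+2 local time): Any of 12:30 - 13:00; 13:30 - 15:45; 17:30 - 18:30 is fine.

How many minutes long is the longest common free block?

90

Divya in UTC: 12:15-13:45, 15:45-17:00 (add 8h to convert from UTC-8).
Ravi in UTC: 10:30-11:00, 11:30-13:45, 15:30-16:30 (subtract 2h to convert from UTC+2).
Divya ∩ Ravi: 12:15-13:45, 15:45-16:30.
So the common availability across everyone is 12:15-13:45, 15:45-16:30.
The longest is 12:15-13:45 at 90 minutes.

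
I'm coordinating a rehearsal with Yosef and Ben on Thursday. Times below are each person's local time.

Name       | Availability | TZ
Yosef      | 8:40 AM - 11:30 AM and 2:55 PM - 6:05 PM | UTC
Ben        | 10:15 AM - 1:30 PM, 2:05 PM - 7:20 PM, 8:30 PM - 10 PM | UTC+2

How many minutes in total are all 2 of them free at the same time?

Yosef in UTC: 08:40-11:30, 14:55-18:05.
Ben in UTC: 08:15-11:30, 12:05-17:20, 18:30-20:00 (subtract 2h to convert from UTC+2).
Yosef ∩ Ben: 08:40-11:30, 14:55-17:20.
So the common availability across everyone is 08:40-11:30, 14:55-17:20.
Summing the common windows: 170 + 145 = 315 minutes.

315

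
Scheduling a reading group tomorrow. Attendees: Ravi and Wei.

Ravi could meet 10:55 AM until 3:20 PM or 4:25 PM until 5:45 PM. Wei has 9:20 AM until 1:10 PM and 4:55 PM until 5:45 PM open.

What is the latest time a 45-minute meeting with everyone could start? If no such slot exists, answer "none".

17:00

Ravi ∩ Wei: 10:55-13:10, 16:55-17:45.
Those are the intersection windows.
The last common window of at least 45 minutes is 16:55-17:45; a 45-minute meeting can start as late as 17:00 and still end by 17:45.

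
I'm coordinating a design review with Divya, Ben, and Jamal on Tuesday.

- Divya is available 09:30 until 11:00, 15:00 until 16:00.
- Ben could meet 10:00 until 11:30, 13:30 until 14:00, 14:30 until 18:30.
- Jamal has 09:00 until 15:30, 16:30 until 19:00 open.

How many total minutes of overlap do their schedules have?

90

Divya ∩ Ben: 10:00-11:00, 15:00-16:00.
Divya ∩ Ben ∩ Jamal: 10:00-11:00, 15:00-15:30.
Summing the common windows: 60 + 30 = 90 minutes.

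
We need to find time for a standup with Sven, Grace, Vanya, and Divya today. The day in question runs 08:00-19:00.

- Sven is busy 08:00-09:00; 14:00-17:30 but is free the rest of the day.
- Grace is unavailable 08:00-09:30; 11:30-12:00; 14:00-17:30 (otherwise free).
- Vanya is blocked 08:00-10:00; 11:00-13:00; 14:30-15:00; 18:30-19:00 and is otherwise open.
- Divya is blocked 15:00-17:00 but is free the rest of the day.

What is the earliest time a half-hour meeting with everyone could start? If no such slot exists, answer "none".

10:00

Sven free: 09:00-14:00, 17:30-19:00 (invert busy blocks within the working day).
Grace free: 09:30-11:30, 12:00-14:00, 17:30-19:00 (invert busy blocks within the working day).
Vanya free: 10:00-11:00, 13:00-14:30, 15:00-18:30 (invert busy blocks within the working day).
Divya free: 08:00-15:00, 17:00-19:00 (invert busy blocks within the working day).
Sven ∩ Grace: 09:30-11:30, 12:00-14:00, 17:30-19:00.
Sven ∩ Grace ∩ Vanya: 10:00-11:00, 13:00-14:00, 17:30-18:30.
Sven ∩ Grace ∩ Vanya ∩ Divya: 10:00-11:00, 13:00-14:00, 17:30-18:30.
The first common window of at least 30 minutes is 10:00-11:00, so the earliest start is 10:00.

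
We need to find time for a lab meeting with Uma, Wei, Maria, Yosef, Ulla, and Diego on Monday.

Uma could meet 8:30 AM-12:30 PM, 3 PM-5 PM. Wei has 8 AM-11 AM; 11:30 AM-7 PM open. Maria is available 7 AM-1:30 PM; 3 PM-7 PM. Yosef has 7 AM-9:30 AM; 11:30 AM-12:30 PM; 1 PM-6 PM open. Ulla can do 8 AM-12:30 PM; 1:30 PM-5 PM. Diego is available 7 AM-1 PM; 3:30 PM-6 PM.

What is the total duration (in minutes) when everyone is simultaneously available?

Uma ∩ Wei: 08:30-11:00, 11:30-12:30, 15:00-17:00.
Uma ∩ Wei ∩ Maria: 08:30-11:00, 11:30-12:30, 15:00-17:00.
Uma ∩ Wei ∩ Maria ∩ Yosef: 08:30-09:30, 11:30-12:30, 15:00-17:00.
Uma ∩ Wei ∩ Maria ∩ Yosef ∩ Ulla: 08:30-09:30, 11:30-12:30, 15:00-17:00.
Uma ∩ Wei ∩ Maria ∩ Yosef ∩ Ulla ∩ Diego: 08:30-09:30, 11:30-12:30, 15:30-17:00.
Summing the common windows: 60 + 60 + 90 = 210 minutes.

210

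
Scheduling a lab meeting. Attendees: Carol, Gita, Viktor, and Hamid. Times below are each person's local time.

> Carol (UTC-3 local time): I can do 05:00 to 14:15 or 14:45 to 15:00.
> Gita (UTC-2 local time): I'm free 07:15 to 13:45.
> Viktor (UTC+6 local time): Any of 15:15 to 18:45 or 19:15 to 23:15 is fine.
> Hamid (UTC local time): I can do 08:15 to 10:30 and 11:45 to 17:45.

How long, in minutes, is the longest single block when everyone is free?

150

Carol in UTC: 08:00-17:15, 17:45-18:00 (add 3h to convert from UTC-3).
Gita in UTC: 09:15-15:45 (add 2h to convert from UTC-2).
Viktor in UTC: 09:15-12:45, 13:15-17:15 (subtract 6h to convert from UTC+6).
Hamid in UTC: 08:15-10:30, 11:45-17:45.
Carol ∩ Gita: 09:15-15:45.
Carol ∩ Gita ∩ Viktor: 09:15-12:45, 13:15-15:45.
Carol ∩ Gita ∩ Viktor ∩ Hamid: 09:15-10:30, 11:45-12:45, 13:15-15:45.
The longest is 13:15-15:45 at 150 minutes.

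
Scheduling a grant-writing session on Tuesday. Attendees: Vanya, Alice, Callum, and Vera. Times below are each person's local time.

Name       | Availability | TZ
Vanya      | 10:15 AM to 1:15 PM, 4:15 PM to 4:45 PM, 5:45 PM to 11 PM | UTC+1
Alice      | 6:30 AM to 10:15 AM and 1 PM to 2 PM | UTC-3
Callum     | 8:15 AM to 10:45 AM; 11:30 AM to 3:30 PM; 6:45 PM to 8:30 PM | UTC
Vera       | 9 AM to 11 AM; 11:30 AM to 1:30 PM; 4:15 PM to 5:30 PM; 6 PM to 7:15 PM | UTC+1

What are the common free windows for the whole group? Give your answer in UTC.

Vanya in UTC: 09:15-12:15, 15:15-15:45, 16:45-22:00 (subtract 1h to convert from UTC+1).
Alice in UTC: 09:30-13:15, 16:00-17:00 (add 3h to convert from UTC-3).
Callum in UTC: 08:15-10:45, 11:30-15:30, 18:45-20:30.
Vera in UTC: 08:00-10:00, 10:30-12:30, 15:15-16:30, 17:00-18:15 (subtract 1h to convert from UTC+1).
Vanya ∩ Alice: 09:30-12:15, 16:45-17:00.
Vanya ∩ Alice ∩ Callum: 09:30-10:45, 11:30-12:15.
Vanya ∩ Alice ∩ Callum ∩ Vera: 09:30-10:00, 10:30-10:45, 11:30-12:15.
Those are the intersection windows.

09:30-10:00, 10:30-10:45, 11:30-12:15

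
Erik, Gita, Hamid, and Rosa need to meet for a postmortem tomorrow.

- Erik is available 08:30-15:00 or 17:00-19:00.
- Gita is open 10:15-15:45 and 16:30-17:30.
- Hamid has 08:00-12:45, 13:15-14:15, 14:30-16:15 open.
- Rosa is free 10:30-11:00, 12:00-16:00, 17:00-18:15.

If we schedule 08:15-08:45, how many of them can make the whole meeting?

Hamid can make the full 08:15-08:45 slot — that's 1.

1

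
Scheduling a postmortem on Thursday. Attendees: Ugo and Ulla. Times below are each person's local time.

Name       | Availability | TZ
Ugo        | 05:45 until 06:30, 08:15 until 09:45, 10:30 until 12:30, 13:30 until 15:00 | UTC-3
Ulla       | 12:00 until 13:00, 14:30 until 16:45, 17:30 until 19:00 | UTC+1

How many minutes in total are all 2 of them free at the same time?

255

Ugo in UTC: 08:45-09:30, 11:15-12:45, 13:30-15:30, 16:30-18:00 (add 3h to convert from UTC-3).
Ulla in UTC: 11:00-12:00, 13:30-15:45, 16:30-18:00 (subtract 1h to convert from UTC+1).
Ugo ∩ Ulla: 11:15-12:00, 13:30-15:30, 16:30-18:00.
Summing the common windows: 45 + 120 + 90 = 255 minutes.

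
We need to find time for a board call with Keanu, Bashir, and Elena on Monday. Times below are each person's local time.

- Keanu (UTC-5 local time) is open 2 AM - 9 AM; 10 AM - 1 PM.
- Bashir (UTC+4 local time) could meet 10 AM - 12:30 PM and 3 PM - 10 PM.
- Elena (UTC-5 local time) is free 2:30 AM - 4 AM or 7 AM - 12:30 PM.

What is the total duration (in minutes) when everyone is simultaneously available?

330

Keanu in UTC: 07:00-14:00, 15:00-18:00 (add 5h to convert from UTC-5).
Bashir in UTC: 06:00-08:30, 11:00-18:00 (subtract 4h to convert from UTC+4).
Elena in UTC: 07:30-09:00, 12:00-17:30 (add 5h to convert from UTC-5).
Keanu ∩ Bashir: 07:00-08:30, 11:00-14:00, 15:00-18:00.
Keanu ∩ Bashir ∩ Elena: 07:30-08:30, 12:00-14:00, 15:00-17:30.
Summing the common windows: 60 + 120 + 150 = 330 minutes.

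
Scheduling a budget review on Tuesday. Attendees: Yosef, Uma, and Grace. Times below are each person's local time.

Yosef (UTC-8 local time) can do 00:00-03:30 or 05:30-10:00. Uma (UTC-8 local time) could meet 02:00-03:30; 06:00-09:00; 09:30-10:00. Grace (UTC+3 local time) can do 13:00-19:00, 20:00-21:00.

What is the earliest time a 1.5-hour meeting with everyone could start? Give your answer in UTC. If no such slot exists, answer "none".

10:00

Yosef in UTC: 08:00-11:30, 13:30-18:00 (add 8h to convert from UTC-8).
Uma in UTC: 10:00-11:30, 14:00-17:00, 17:30-18:00 (add 8h to convert from UTC-8).
Grace in UTC: 10:00-16:00, 17:00-18:00 (subtract 3h to convert from UTC+3).
Yosef ∩ Uma: 10:00-11:30, 14:00-17:00, 17:30-18:00.
Yosef ∩ Uma ∩ Grace: 10:00-11:30, 14:00-16:00, 17:30-18:00.
So the common availability across everyone is 10:00-11:30, 14:00-16:00, 17:30-18:00.
The first common window of at least 90 minutes is 10:00-11:30, so the earliest start is 10:00.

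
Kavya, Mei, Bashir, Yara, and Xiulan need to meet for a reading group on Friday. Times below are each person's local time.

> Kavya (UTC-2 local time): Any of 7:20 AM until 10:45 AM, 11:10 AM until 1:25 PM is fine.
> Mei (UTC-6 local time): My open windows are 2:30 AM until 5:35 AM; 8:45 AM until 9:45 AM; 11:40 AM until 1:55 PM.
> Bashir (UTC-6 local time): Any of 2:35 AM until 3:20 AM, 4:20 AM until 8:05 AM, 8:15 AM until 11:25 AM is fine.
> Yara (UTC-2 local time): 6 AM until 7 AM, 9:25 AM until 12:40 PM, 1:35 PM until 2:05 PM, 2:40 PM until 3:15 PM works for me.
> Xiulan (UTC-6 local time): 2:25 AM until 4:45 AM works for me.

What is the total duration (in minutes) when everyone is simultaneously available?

Kavya in UTC: 09:20-12:45, 13:10-15:25 (add 2h to convert from UTC-2).
Mei in UTC: 08:30-11:35, 14:45-15:45, 17:40-19:55 (add 6h to convert from UTC-6).
Bashir in UTC: 08:35-09:20, 10:20-14:05, 14:15-17:25 (add 6h to convert from UTC-6).
Yara in UTC: 08:00-09:00, 11:25-14:40, 15:35-16:05, 16:40-17:15 (add 2h to convert from UTC-2).
Xiulan in UTC: 08:25-10:45 (add 6h to convert from UTC-6).
Kavya ∩ Mei: 09:20-11:35, 14:45-15:25.
Kavya ∩ Mei ∩ Bashir: 10:20-11:35, 14:45-15:25.
Kavya ∩ Mei ∩ Bashir ∩ Yara: 11:25-11:35.
Kavya ∩ Mei ∩ Bashir ∩ Yara ∩ Xiulan: ∅.
There is no time when everyone is free.
There is no common window, so the total is 0 minutes.

0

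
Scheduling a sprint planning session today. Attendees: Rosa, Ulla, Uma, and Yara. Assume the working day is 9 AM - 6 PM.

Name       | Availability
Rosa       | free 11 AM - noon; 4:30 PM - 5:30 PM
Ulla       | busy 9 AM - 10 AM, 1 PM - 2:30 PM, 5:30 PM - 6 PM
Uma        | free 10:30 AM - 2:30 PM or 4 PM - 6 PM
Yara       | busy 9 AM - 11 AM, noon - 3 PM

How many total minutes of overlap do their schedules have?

120

Rosa free: 11:00-12:00, 16:30-17:30.
Ulla free: 10:00-13:00, 14:30-17:30 (invert busy blocks within the working day).
Uma free: 10:30-14:30, 16:00-18:00.
Yara free: 11:00-12:00, 15:00-18:00 (invert busy blocks within the working day).
Rosa ∩ Ulla: 11:00-12:00, 16:30-17:30.
Rosa ∩ Ulla ∩ Uma: 11:00-12:00, 16:30-17:30.
Rosa ∩ Ulla ∩ Uma ∩ Yara: 11:00-12:00, 16:30-17:30.
Summing the common windows: 60 + 60 = 120 minutes.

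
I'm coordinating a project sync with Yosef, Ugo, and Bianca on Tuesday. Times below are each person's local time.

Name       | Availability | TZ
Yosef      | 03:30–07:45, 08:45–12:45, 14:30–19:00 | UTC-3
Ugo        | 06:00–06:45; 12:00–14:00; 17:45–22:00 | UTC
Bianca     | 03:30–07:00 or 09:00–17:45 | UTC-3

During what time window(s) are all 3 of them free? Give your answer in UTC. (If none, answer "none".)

Yosef in UTC: 06:30-10:45, 11:45-15:45, 17:30-22:00 (add 3h to convert from UTC-3).
Ugo in UTC: 06:00-06:45, 12:00-14:00, 17:45-22:00.
Bianca in UTC: 06:30-10:00, 12:00-20:45 (add 3h to convert from UTC-3).
Yosef ∩ Ugo: 06:30-06:45, 12:00-14:00, 17:45-22:00.
Yosef ∩ Ugo ∩ Bianca: 06:30-06:45, 12:00-14:00, 17:45-20:45.

06:30-06:45, 12:00-14:00, 17:45-20:45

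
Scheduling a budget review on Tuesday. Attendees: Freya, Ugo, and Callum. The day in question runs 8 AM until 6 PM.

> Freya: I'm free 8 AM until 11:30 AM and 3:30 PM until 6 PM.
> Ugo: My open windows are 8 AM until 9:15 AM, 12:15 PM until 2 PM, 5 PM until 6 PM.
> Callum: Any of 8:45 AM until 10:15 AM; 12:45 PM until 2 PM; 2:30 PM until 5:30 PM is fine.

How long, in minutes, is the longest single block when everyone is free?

Freya ∩ Ugo: 08:00-09:15, 17:00-18:00.
Freya ∩ Ugo ∩ Callum: 08:45-09:15, 17:00-17:30.
The longest is 08:45-09:15 at 30 minutes.

30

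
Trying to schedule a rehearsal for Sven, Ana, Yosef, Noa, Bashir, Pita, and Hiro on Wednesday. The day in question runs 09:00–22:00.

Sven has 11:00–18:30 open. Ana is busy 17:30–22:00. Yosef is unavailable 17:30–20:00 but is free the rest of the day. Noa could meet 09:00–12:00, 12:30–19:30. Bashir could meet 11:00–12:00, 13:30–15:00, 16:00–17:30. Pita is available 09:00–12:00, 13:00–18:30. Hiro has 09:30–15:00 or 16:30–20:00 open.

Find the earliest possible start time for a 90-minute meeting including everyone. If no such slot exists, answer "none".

13:30

Sven free: 11:00-18:30.
Ana free: 09:00-17:30 (invert busy blocks within the working day).
Yosef free: 09:00-17:30, 20:00-22:00 (invert busy blocks within the working day).
Noa free: 09:00-12:00, 12:30-19:30.
Bashir free: 11:00-12:00, 13:30-15:00, 16:00-17:30.
Pita free: 09:00-12:00, 13:00-18:30.
Hiro free: 09:30-15:00, 16:30-20:00.
Sven ∩ Ana: 11:00-17:30.
Sven ∩ Ana ∩ Yosef: 11:00-17:30.
Sven ∩ Ana ∩ Yosef ∩ Noa: 11:00-12:00, 12:30-17:30.
Sven ∩ Ana ∩ Yosef ∩ Noa ∩ Bashir: 11:00-12:00, 13:30-15:00, 16:00-17:30.
Sven ∩ Ana ∩ Yosef ∩ Noa ∩ Bashir ∩ Pita: 11:00-12:00, 13:30-15:00, 16:00-17:30.
Sven ∩ Ana ∩ Yosef ∩ Noa ∩ Bashir ∩ Pita ∩ Hiro: 11:00-12:00, 13:30-15:00, 16:30-17:30.
Those are the intersection windows.
The first common window of at least 90 minutes is 13:30-15:00, so the earliest start is 13:30.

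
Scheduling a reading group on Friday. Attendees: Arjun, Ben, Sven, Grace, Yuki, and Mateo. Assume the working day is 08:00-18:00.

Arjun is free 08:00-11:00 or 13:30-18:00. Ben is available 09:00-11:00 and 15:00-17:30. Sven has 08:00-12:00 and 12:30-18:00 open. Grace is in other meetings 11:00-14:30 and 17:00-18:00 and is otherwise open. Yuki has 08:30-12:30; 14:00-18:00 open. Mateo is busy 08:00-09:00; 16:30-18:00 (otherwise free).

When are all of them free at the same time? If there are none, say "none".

09:00-11:00, 15:00-16:30

Arjun free: 08:00-11:00, 13:30-18:00.
Ben free: 09:00-11:00, 15:00-17:30.
Sven free: 08:00-12:00, 12:30-18:00.
Grace free: 08:00-11:00, 14:30-17:00 (invert busy blocks within the working day).
Yuki free: 08:30-12:30, 14:00-18:00.
Mateo free: 09:00-16:30 (invert busy blocks within the working day).
Arjun ∩ Ben: 09:00-11:00, 15:00-17:30.
Arjun ∩ Ben ∩ Sven: 09:00-11:00, 15:00-17:30.
Arjun ∩ Ben ∩ Sven ∩ Grace: 09:00-11:00, 15:00-17:00.
Arjun ∩ Ben ∩ Sven ∩ Grace ∩ Yuki: 09:00-11:00, 15:00-17:00.
Arjun ∩ Ben ∩ Sven ∩ Grace ∩ Yuki ∩ Mateo: 09:00-11:00, 15:00-16:30.
So the common availability across everyone is 09:00-11:00, 15:00-16:30.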